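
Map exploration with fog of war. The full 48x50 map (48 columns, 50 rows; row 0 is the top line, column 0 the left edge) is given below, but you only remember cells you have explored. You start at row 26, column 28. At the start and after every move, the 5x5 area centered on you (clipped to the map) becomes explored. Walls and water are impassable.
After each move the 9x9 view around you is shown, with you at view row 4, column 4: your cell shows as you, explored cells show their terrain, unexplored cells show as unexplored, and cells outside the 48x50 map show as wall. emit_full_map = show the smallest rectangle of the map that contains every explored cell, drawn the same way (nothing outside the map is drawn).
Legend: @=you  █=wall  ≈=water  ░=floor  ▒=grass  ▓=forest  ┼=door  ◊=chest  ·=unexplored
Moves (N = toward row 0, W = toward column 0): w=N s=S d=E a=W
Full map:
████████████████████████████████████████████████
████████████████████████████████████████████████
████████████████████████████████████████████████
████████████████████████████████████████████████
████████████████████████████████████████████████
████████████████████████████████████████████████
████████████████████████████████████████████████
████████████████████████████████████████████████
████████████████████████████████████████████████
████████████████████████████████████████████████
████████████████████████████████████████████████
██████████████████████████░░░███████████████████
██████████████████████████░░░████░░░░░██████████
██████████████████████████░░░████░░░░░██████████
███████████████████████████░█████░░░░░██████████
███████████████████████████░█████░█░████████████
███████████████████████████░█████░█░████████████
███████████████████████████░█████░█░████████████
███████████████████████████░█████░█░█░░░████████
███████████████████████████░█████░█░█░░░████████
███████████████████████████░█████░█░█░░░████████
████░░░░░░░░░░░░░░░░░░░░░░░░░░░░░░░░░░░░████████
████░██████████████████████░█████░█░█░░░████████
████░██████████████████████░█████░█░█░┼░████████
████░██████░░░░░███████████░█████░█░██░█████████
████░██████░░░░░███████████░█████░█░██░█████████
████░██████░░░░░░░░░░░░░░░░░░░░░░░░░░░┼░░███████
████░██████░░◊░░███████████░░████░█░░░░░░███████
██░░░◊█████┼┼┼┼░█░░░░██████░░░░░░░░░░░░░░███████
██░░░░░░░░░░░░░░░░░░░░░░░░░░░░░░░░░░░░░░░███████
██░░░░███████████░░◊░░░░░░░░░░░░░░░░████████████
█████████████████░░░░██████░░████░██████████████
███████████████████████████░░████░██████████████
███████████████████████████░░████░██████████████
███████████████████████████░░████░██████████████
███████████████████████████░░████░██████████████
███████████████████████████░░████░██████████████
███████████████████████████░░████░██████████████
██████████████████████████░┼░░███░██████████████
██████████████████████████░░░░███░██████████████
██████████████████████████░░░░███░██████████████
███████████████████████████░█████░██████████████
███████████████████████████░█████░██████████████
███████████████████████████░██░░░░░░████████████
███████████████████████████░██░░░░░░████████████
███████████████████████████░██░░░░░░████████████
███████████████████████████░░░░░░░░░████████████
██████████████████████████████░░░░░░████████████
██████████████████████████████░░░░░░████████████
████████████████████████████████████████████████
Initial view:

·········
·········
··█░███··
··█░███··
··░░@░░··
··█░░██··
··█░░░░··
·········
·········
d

·········
·········
·█░████··
·█░████··
·░░░@░░··
·█░░███··
·█░░░░░··
·········
·········

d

·········
·········
█░█████··
█░█████··
░░░░@░░··
█░░████··
█░░░░░░··
·········
·········

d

·········
·········
░█████░··
░█████░··
░░░░@░░··
░░████░··
░░░░░░░··
·········
·········

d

·········
·········
█████░█··
█████░█··
░░░░@░░··
░████░█··
░░░░░░░··
·········
·········

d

·········
·········
████░█░··
████░█░··
░░░░@░░··
████░█░··
░░░░░░░··
·········
·········

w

·········
·········
··██░█░··
████░█░··
████@█░··
░░░░░░░··
████░█░··
░░░░░░░··
·········

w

·········
·········
··██░█░··
··██░█░··
████@█░··
████░█░··
░░░░░░░··
████░█░··
░░░░░░░··

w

·········
·········
··░░░░░··
··██░█░··
··██@█░··
████░█░··
████░█░··
░░░░░░░··
████░█░··

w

·········
·········
··██░█░··
··░░░░░··
··██@█░··
··██░█░··
████░█░··
████░█░··
░░░░░░░··

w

·········
·········
··██░█░··
··██░█░··
··░░@░░··
··██░█░··
··██░█░··
████░█░··
████░█░··

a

·········
·········
··███░█░·
··███░█░·
··░░@░░░·
··███░█░·
··███░█░·
█████░█░·
█████░█░·

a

·········
·········
··████░█░
··████░█░
··░░@░░░░
··████░█░
··████░█░
░█████░█░
░█████░█░

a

·········
·········
··█████░█
··█████░█
··░░@░░░░
··█████░█
··█████░█
█░█████░█
█░█████░█

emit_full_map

··█████░█░
··█████░█░
··░░@░░░░░
··█████░█░
··█████░█░
█░█████░█░
█░█████░█░
░░░░░░░░░░
█░░████░█░
█░░░░░░░░░

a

·········
·········
··░█████░
··░█████░
··░░@░░░░
··░█████░
··░█████░
·█░█████░
·█░█████░

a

·········
·········
··█░█████
··█░█████
··░░@░░░░
··█░█████
··█░█████
··█░█████
··█░█████

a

·········
·········
··██░████
··██░████
··░░@░░░░
··██░████
··██░████
···█░████
···█░████

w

·········
·········
··██░██··
··██░████
··██@████
··░░░░░░░
··██░████
··██░████
···█░████

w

·········
·········
··██░██··
··██░██··
··██@████
··██░████
··░░░░░░░
··██░████
··██░████

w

·········
·········
··██░██··
··██░██··
··██@██··
··██░████
··██░████
··░░░░░░░
··██░████

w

·········
·········
··██░██··
··██░██··
··██@██··
··██░██··
··██░████
··██░████
··░░░░░░░

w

·········
·········
··██░██··
··██░██··
··██@██··
··██░██··
··██░██··
··██░████
··██░████

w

·········
·········
··█░░░█··
··██░██··
··██@██··
··██░██··
··██░██··
··██░██··
··██░████

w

·········
·········
··█░░░█··
··█░░░█··
··██@██··
··██░██··
··██░██··
··██░██··
··██░██··

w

·········
·········
··█░░░█··
··█░░░█··
··█░@░█··
··██░██··
··██░██··
··██░██··
··██░██··

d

·········
·········
·█░░░██··
·█░░░██··
·█░░@██··
·██░███··
·██░███··
·██░██···
·██░██···

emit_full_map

█░░░██·····
█░░░██·····
█░░@██·····
██░███·····
██░███·····
██░██······
██░██······
██░██······
██░█████░█░
██░█████░█░
░░░░░░░░░░░
██░█████░█░
██░█████░█░
·█░█████░█░
·█░█████░█░
·░░░░░░░░░░
·█░░████░█░
·█░░░░░░░░░

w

·········
·········
··█████··
·█░░░██··
·█░░@██··
·█░░░██··
·██░███··
·██░███··
·██░██···

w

·········
·········
··█████··
··█████··
·█░░@██··
·█░░░██··
·█░░░██··
·██░███··
·██░███··

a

·········
·········
··██████·
··██████·
··█░@░██·
··█░░░██·
··█░░░██·
··██░███·
··██░███·

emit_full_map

██████·····
██████·····
█░@░██·····
█░░░██·····
█░░░██·····
██░███·····
██░███·····
██░██······
██░██······
██░██······
██░█████░█░
██░█████░█░
░░░░░░░░░░░
██░█████░█░
██░█████░█░
·█░█████░█░
·█░█████░█░
·░░░░░░░░░░
·█░░████░█░
·█░░░░░░░░░


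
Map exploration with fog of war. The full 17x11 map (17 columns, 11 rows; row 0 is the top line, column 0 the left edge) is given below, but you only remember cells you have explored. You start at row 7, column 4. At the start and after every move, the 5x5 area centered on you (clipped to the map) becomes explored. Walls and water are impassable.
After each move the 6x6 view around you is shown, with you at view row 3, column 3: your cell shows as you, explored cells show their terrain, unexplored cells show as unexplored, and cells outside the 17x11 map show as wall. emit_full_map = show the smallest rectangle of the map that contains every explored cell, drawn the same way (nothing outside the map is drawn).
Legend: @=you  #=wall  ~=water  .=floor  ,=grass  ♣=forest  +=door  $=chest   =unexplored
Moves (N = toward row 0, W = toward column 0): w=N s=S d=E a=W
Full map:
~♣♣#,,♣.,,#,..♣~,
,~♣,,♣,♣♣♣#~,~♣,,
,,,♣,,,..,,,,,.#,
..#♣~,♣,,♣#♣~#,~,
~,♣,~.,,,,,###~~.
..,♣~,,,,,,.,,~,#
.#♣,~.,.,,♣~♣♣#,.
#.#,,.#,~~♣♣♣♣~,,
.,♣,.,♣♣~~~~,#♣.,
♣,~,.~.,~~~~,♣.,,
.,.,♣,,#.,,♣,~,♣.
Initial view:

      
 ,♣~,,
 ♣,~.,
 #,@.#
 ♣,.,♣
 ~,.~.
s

 ,♣~,,
 ♣,~.,
 #,,.#
 ♣,@,♣
 ~,.~.
 .,♣,,

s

 ♣,~.,
 #,,.#
 ♣,.,♣
 ~,@~.
 .,♣,,
######

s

 #,,.#
 ♣,.,♣
 ~,.~.
 .,@,,
######
######

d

#,,.# 
♣,.,♣♣
~,.~.,
.,♣@,#
######
######

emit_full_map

,♣~,, 
♣,~., 
#,,.# 
♣,.,♣♣
~,.~.,
.,♣@,#

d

,,.#  
,.,♣♣~
,.~.,~
,♣,@#.
######
######

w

,~.,  
,,.#,~
,.,♣♣~
,.~@,~
,♣,,#.
######

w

♣~,,  
,~.,.,
,,.#,~
,.,@♣~
,.~.,~
,♣,,#.

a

,♣~,, 
♣,~.,.
#,,.#,
♣,.@♣♣
~,.~.,
.,♣,,#

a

 ,♣~,,
 ♣,~.,
 #,,.#
 ♣,@,♣
 ~,.~.
 .,♣,,

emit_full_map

,♣~,,  
♣,~.,.,
#,,.#,~
♣,@,♣♣~
~,.~.,~
.,♣,,#.

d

,♣~,, 
♣,~.,.
#,,.#,
♣,.@♣♣
~,.~.,
.,♣,,#


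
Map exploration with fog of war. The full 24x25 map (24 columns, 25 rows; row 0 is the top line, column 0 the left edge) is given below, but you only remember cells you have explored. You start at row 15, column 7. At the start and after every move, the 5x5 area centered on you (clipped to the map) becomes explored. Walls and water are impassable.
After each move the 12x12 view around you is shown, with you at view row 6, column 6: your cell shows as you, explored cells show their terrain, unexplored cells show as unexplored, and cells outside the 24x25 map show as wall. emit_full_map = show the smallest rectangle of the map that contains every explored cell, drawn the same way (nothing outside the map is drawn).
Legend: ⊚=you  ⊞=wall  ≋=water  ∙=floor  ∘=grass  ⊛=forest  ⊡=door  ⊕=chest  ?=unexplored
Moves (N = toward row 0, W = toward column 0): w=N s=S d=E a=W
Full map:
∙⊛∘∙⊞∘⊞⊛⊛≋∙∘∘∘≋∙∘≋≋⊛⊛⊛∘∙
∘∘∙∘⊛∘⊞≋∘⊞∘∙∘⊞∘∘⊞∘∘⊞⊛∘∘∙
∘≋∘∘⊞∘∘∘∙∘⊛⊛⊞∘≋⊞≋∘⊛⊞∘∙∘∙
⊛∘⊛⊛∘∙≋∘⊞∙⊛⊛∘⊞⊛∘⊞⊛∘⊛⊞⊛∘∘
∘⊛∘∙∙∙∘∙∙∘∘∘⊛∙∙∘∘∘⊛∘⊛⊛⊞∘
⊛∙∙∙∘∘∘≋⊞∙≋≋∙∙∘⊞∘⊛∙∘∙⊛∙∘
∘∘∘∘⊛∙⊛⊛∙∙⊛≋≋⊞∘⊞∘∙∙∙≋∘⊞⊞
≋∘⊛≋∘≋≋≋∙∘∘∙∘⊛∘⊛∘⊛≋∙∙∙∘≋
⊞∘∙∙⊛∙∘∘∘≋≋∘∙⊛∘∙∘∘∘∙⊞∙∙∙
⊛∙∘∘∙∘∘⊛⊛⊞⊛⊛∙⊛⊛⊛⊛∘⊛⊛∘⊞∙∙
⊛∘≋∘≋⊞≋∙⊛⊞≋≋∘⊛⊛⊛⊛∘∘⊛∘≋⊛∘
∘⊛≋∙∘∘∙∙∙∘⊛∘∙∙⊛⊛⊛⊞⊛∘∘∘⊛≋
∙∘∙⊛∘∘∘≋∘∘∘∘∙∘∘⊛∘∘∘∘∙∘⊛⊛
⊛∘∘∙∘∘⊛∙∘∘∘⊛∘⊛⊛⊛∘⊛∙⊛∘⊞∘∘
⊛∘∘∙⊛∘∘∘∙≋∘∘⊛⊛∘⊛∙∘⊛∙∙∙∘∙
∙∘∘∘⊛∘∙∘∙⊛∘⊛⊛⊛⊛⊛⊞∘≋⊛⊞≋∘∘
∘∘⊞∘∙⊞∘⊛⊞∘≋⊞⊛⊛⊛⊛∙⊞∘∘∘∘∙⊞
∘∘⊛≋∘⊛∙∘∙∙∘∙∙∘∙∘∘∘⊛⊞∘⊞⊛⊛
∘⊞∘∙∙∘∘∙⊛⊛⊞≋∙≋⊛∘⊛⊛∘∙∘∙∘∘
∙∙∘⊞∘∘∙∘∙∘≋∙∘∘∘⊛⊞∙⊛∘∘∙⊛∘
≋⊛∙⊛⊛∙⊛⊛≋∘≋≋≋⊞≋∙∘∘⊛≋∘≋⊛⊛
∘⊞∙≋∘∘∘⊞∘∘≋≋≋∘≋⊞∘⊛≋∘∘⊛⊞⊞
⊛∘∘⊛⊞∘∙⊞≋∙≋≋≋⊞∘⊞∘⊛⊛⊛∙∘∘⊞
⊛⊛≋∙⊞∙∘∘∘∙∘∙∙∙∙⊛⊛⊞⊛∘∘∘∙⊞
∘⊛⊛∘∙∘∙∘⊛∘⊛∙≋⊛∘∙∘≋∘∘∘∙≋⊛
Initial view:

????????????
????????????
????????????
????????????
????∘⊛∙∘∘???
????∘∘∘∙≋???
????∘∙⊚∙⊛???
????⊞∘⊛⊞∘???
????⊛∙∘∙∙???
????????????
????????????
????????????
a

????????????
????????????
????????????
????????????
????∘∘⊛∙∘∘??
????⊛∘∘∘∙≋??
????⊛∘⊚∘∙⊛??
????∙⊞∘⊛⊞∘??
????∘⊛∙∘∙∙??
????????????
????????????
????????????

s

????????????
????????????
????????????
????∘∘⊛∙∘∘??
????⊛∘∘∘∙≋??
????⊛∘∙∘∙⊛??
????∙⊞⊚⊛⊞∘??
????∘⊛∙∘∙∙??
????∙∘∘∙⊛???
????????????
????????????
????????????

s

????????????
????????????
????∘∘⊛∙∘∘??
????⊛∘∘∘∙≋??
????⊛∘∙∘∙⊛??
????∙⊞∘⊛⊞∘??
????∘⊛⊚∘∙∙??
????∙∘∘∙⊛???
????∘∘∙∘∙???
????????????
????????????
????????????

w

????????????
????????????
????????????
????∘∘⊛∙∘∘??
????⊛∘∘∘∙≋??
????⊛∘∙∘∙⊛??
????∙⊞⊚⊛⊞∘??
????∘⊛∙∘∙∙??
????∙∘∘∙⊛???
????∘∘∙∘∙???
????????????
????????????

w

????????????
????????????
????????????
????????????
????∘∘⊛∙∘∘??
????⊛∘∘∘∙≋??
????⊛∘⊚∘∙⊛??
????∙⊞∘⊛⊞∘??
????∘⊛∙∘∙∙??
????∙∘∘∙⊛???
????∘∘∙∘∙???
????????????

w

????????????
????????????
????????????
????????????
????∘∘∘≋∘???
????∘∘⊛∙∘∘??
????⊛∘⊚∘∙≋??
????⊛∘∙∘∙⊛??
????∙⊞∘⊛⊞∘??
????∘⊛∙∘∙∙??
????∙∘∘∙⊛???
????∘∘∙∘∙???

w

????????????
????????????
????????????
????????????
????∘∘∙∙∙???
????∘∘∘≋∘???
????∘∘⊚∙∘∘??
????⊛∘∘∘∙≋??
????⊛∘∙∘∙⊛??
????∙⊞∘⊛⊞∘??
????∘⊛∙∘∙∙??
????∙∘∘∙⊛???

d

????????????
????????????
????????????
????????????
???∘∘∙∙∙∘???
???∘∘∘≋∘∘???
???∘∘⊛⊚∘∘???
???⊛∘∘∘∙≋???
???⊛∘∙∘∙⊛???
???∙⊞∘⊛⊞∘???
???∘⊛∙∘∙∙???
???∙∘∘∙⊛????

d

????????????
????????????
????????????
????????????
??∘∘∙∙∙∘⊛???
??∘∘∘≋∘∘∘???
??∘∘⊛∙⊚∘∘???
??⊛∘∘∘∙≋∘???
??⊛∘∙∘∙⊛∘???
??∙⊞∘⊛⊞∘????
??∘⊛∙∘∙∙????
??∙∘∘∙⊛?????

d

????????????
????????????
????????????
????????????
?∘∘∙∙∙∘⊛∘???
?∘∘∘≋∘∘∘∘???
?∘∘⊛∙∘⊚∘⊛???
?⊛∘∘∘∙≋∘∘???
?⊛∘∙∘∙⊛∘⊛???
?∙⊞∘⊛⊞∘?????
?∘⊛∙∘∙∙?????
?∙∘∘∙⊛??????

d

????????????
????????????
????????????
????????????
∘∘∙∙∙∘⊛∘∙???
∘∘∘≋∘∘∘∘∙???
∘∘⊛∙∘∘⊚⊛∘???
⊛∘∘∘∙≋∘∘⊛???
⊛∘∙∘∙⊛∘⊛⊛???
∙⊞∘⊛⊞∘??????
∘⊛∙∘∙∙??????
∙∘∘∙⊛???????

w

????????????
????????????
????????????
????????????
????⊛⊞≋≋∘???
∘∘∙∙∙∘⊛∘∙???
∘∘∘≋∘∘⊚∘∙???
∘∘⊛∙∘∘∘⊛∘???
⊛∘∘∘∙≋∘∘⊛???
⊛∘∙∘∙⊛∘⊛⊛???
∙⊞∘⊛⊞∘??????
∘⊛∙∘∙∙??????

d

????????????
????????????
????????????
????????????
???⊛⊞≋≋∘⊛???
∘∙∙∙∘⊛∘∙∙???
∘∘≋∘∘∘⊚∙∘???
∘⊛∙∘∘∘⊛∘⊛???
∘∘∘∙≋∘∘⊛⊛???
∘∙∘∙⊛∘⊛⊛????
⊞∘⊛⊞∘???????
⊛∙∘∙∙???????

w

????????????
????????????
????????????
????????????
????⊞⊛⊛∙⊛???
???⊛⊞≋≋∘⊛???
∘∙∙∙∘⊛⊚∙∙???
∘∘≋∘∘∘∘∙∘???
∘⊛∙∘∘∘⊛∘⊛???
∘∘∘∙≋∘∘⊛⊛???
∘∙∘∙⊛∘⊛⊛????
⊞∘⊛⊞∘???????

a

????????????
????????????
????????????
????????????
????⊛⊞⊛⊛∙⊛??
????⊛⊞≋≋∘⊛??
∘∘∙∙∙∘⊚∘∙∙??
∘∘∘≋∘∘∘∘∙∘??
∘∘⊛∙∘∘∘⊛∘⊛??
⊛∘∘∘∙≋∘∘⊛⊛??
⊛∘∙∘∙⊛∘⊛⊛???
∙⊞∘⊛⊞∘??????

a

????????????
????????????
????????????
????????????
????⊛⊛⊞⊛⊛∙⊛?
????∙⊛⊞≋≋∘⊛?
?∘∘∙∙∙⊚⊛∘∙∙?
?∘∘∘≋∘∘∘∘∙∘?
?∘∘⊛∙∘∘∘⊛∘⊛?
?⊛∘∘∘∙≋∘∘⊛⊛?
?⊛∘∙∘∙⊛∘⊛⊛??
?∙⊞∘⊛⊞∘?????

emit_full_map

???⊛⊛⊞⊛⊛∙⊛
???∙⊛⊞≋≋∘⊛
∘∘∙∙∙⊚⊛∘∙∙
∘∘∘≋∘∘∘∘∙∘
∘∘⊛∙∘∘∘⊛∘⊛
⊛∘∘∘∙≋∘∘⊛⊛
⊛∘∙∘∙⊛∘⊛⊛?
∙⊞∘⊛⊞∘????
∘⊛∙∘∙∙????
∙∘∘∙⊛?????
∘∘∙∘∙?????

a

????????????
????????????
????????????
????????????
????∘⊛⊛⊞⊛⊛∙⊛
????≋∙⊛⊞≋≋∘⊛
??∘∘∙∙⊚∘⊛∘∙∙
??∘∘∘≋∘∘∘∘∙∘
??∘∘⊛∙∘∘∘⊛∘⊛
??⊛∘∘∘∙≋∘∘⊛⊛
??⊛∘∙∘∙⊛∘⊛⊛?
??∙⊞∘⊛⊞∘????

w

????????????
????????????
????????????
????????????
????∘∘∘≋≋???
????∘⊛⊛⊞⊛⊛∙⊛
????≋∙⊚⊞≋≋∘⊛
??∘∘∙∙∙∘⊛∘∙∙
??∘∘∘≋∘∘∘∘∙∘
??∘∘⊛∙∘∘∘⊛∘⊛
??⊛∘∘∘∙≋∘∘⊛⊛
??⊛∘∙∘∙⊛∘⊛⊛?

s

????????????
????????????
????????????
????∘∘∘≋≋???
????∘⊛⊛⊞⊛⊛∙⊛
????≋∙⊛⊞≋≋∘⊛
??∘∘∙∙⊚∘⊛∘∙∙
??∘∘∘≋∘∘∘∘∙∘
??∘∘⊛∙∘∘∘⊛∘⊛
??⊛∘∘∘∙≋∘∘⊛⊛
??⊛∘∙∘∙⊛∘⊛⊛?
??∙⊞∘⊛⊞∘????

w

????????????
????????????
????????????
????????????
????∘∘∘≋≋???
????∘⊛⊛⊞⊛⊛∙⊛
????≋∙⊚⊞≋≋∘⊛
??∘∘∙∙∙∘⊛∘∙∙
??∘∘∘≋∘∘∘∘∙∘
??∘∘⊛∙∘∘∘⊛∘⊛
??⊛∘∘∘∙≋∘∘⊛⊛
??⊛∘∙∘∙⊛∘⊛⊛?

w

????????????
????????????
????????????
????????????
????≋≋∙∘∘???
????∘∘∘≋≋???
????∘⊛⊚⊞⊛⊛∙⊛
????≋∙⊛⊞≋≋∘⊛
??∘∘∙∙∙∘⊛∘∙∙
??∘∘∘≋∘∘∘∘∙∘
??∘∘⊛∙∘∘∘⊛∘⊛
??⊛∘∘∘∙≋∘∘⊛⊛

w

????????????
????????????
????????????
????????????
????⊛⊛∙∙⊛???
????≋≋∙∘∘???
????∘∘⊚≋≋???
????∘⊛⊛⊞⊛⊛∙⊛
????≋∙⊛⊞≋≋∘⊛
??∘∘∙∙∙∘⊛∘∙∙
??∘∘∘≋∘∘∘∘∙∘
??∘∘⊛∙∘∘∘⊛∘⊛

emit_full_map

??⊛⊛∙∙⊛???
??≋≋∙∘∘???
??∘∘⊚≋≋???
??∘⊛⊛⊞⊛⊛∙⊛
??≋∙⊛⊞≋≋∘⊛
∘∘∙∙∙∘⊛∘∙∙
∘∘∘≋∘∘∘∘∙∘
∘∘⊛∙∘∘∘⊛∘⊛
⊛∘∘∘∙≋∘∘⊛⊛
⊛∘∙∘∙⊛∘⊛⊛?
∙⊞∘⊛⊞∘????
∘⊛∙∘∙∙????
∙∘∘∙⊛?????
∘∘∙∘∙?????

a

????????????
????????????
????????????
????????????
????∙⊛⊛∙∙⊛??
????≋≋≋∙∘∘??
????∙∘⊚∘≋≋??
????∘∘⊛⊛⊞⊛⊛∙
????⊞≋∙⊛⊞≋≋∘
???∘∘∙∙∙∘⊛∘∙
???∘∘∘≋∘∘∘∘∙
???∘∘⊛∙∘∘∘⊛∘

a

????????????
????????????
????????????
????????????
????⊛∙⊛⊛∙∙⊛?
????∘≋≋≋∙∘∘?
????⊛∙⊚∘∘≋≋?
????∙∘∘⊛⊛⊞⊛⊛
????≋⊞≋∙⊛⊞≋≋
????∘∘∙∙∙∘⊛∘
????∘∘∘≋∘∘∘∘
????∘∘⊛∙∘∘∘⊛

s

????????????
????????????
????????????
????⊛∙⊛⊛∙∙⊛?
????∘≋≋≋∙∘∘?
????⊛∙∘∘∘≋≋?
????∙∘⊚⊛⊛⊞⊛⊛
????≋⊞≋∙⊛⊞≋≋
????∘∘∙∙∙∘⊛∘
????∘∘∘≋∘∘∘∘
????∘∘⊛∙∘∘∘⊛
????⊛∘∘∘∙≋∘∘

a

⊞???????????
⊞???????????
⊞???????????
⊞????⊛∙⊛⊛∙∙⊛
⊞???≋∘≋≋≋∙∘∘
⊞???∙⊛∙∘∘∘≋≋
⊞???∘∙⊚∘⊛⊛⊞⊛
⊞???∘≋⊞≋∙⊛⊞≋
⊞???∙∘∘∙∙∙∘⊛
⊞????∘∘∘≋∘∘∘
⊞????∘∘⊛∙∘∘∘
⊞????⊛∘∘∘∙≋∘

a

⊞⊞??????????
⊞⊞??????????
⊞⊞??????????
⊞⊞????⊛∙⊛⊛∙∙
⊞⊞??⊛≋∘≋≋≋∙∘
⊞⊞??∙∙⊛∙∘∘∘≋
⊞⊞??∘∘⊚∘∘⊛⊛⊞
⊞⊞??≋∘≋⊞≋∙⊛⊞
⊞⊞??≋∙∘∘∙∙∙∘
⊞⊞????∘∘∘≋∘∘
⊞⊞????∘∘⊛∙∘∘
⊞⊞????⊛∘∘∘∙≋

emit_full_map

??⊛∙⊛⊛∙∙⊛???
⊛≋∘≋≋≋∙∘∘???
∙∙⊛∙∘∘∘≋≋???
∘∘⊚∘∘⊛⊛⊞⊛⊛∙⊛
≋∘≋⊞≋∙⊛⊞≋≋∘⊛
≋∙∘∘∙∙∙∘⊛∘∙∙
??∘∘∘≋∘∘∘∘∙∘
??∘∘⊛∙∘∘∘⊛∘⊛
??⊛∘∘∘∙≋∘∘⊛⊛
??⊛∘∙∘∙⊛∘⊛⊛?
??∙⊞∘⊛⊞∘????
??∘⊛∙∘∙∙????
??∙∘∘∙⊛?????
??∘∘∙∘∙?????


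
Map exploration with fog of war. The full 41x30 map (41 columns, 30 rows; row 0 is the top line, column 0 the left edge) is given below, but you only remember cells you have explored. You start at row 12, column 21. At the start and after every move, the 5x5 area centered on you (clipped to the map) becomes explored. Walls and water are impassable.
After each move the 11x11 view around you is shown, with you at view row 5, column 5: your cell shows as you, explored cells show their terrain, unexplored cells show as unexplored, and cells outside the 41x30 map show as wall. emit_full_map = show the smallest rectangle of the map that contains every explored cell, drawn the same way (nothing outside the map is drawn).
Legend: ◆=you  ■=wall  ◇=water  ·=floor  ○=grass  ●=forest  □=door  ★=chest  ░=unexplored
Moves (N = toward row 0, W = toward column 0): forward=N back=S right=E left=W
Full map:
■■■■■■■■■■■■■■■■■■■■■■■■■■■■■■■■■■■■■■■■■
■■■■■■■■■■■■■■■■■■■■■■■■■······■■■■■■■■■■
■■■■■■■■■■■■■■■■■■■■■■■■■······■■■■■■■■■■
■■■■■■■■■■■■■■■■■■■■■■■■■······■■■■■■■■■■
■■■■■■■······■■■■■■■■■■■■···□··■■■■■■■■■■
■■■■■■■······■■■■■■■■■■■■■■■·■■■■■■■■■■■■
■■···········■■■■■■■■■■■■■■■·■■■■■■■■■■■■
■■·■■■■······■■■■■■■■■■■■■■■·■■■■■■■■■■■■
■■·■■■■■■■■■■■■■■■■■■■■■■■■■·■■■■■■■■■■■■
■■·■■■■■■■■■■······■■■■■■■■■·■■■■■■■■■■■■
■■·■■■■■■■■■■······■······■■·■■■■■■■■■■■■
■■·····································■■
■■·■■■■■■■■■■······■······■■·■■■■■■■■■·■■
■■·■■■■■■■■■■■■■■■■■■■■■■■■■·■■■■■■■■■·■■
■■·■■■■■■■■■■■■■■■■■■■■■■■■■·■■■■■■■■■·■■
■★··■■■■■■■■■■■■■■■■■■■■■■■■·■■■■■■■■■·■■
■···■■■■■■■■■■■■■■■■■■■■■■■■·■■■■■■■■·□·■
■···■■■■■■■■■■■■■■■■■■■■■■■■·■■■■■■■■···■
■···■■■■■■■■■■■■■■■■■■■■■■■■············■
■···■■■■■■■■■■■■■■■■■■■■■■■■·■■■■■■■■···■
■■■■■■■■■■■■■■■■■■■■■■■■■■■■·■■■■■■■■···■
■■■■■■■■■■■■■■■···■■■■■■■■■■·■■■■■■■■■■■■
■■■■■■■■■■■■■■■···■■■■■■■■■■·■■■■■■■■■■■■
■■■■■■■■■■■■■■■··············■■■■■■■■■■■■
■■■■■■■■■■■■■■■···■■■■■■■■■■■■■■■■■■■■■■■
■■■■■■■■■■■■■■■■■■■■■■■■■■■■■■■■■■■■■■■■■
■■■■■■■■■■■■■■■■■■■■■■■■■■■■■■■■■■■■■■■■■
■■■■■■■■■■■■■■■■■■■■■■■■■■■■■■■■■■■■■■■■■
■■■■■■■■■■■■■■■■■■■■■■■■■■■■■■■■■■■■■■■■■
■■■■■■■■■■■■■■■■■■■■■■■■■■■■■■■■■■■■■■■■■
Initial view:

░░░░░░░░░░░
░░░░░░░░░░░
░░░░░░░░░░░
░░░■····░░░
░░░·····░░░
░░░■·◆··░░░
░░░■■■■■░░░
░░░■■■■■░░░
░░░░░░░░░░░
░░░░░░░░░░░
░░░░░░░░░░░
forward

░░░░░░░░░░░
░░░░░░░░░░░
░░░░░░░░░░░
░░░■■■■■░░░
░░░■····░░░
░░░··◆··░░░
░░░■····░░░
░░░■■■■■░░░
░░░■■■■■░░░
░░░░░░░░░░░
░░░░░░░░░░░

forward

░░░░░░░░░░░
░░░░░░░░░░░
░░░░░░░░░░░
░░░■■■■■░░░
░░░■■■■■░░░
░░░■·◆··░░░
░░░·····░░░
░░░■····░░░
░░░■■■■■░░░
░░░■■■■■░░░
░░░░░░░░░░░

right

░░░░░░░░░░░
░░░░░░░░░░░
░░░░░░░░░░░
░░■■■■■■░░░
░░■■■■■■░░░
░░■··◆··░░░
░░······░░░
░░■·····░░░
░░■■■■■░░░░
░░■■■■■░░░░
░░░░░░░░░░░

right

░░░░░░░░░░░
░░░░░░░░░░░
░░░░░░░░░░░
░■■■■■■■░░░
░■■■■■■■░░░
░■···◆··░░░
░·······░░░
░■······░░░
░■■■■■░░░░░
░■■■■■░░░░░
░░░░░░░░░░░

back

░░░░░░░░░░░
░░░░░░░░░░░
░■■■■■■■░░░
░■■■■■■■░░░
░■······░░░
░····◆··░░░
░■······░░░
░■■■■■■■░░░
░■■■■■░░░░░
░░░░░░░░░░░
░░░░░░░░░░░

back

░░░░░░░░░░░
░■■■■■■■░░░
░■■■■■■■░░░
░■······░░░
░·······░░░
░■···◆··░░░
░■■■■■■■░░░
░■■■■■■■░░░
░░░░░░░░░░░
░░░░░░░░░░░
░░░░░░░░░░░

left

░░░░░░░░░░░
░░■■■■■■■░░
░░■■■■■■■░░
░░■······░░
░░·······░░
░░■··◆···░░
░░■■■■■■■░░
░░■■■■■■■░░
░░░░░░░░░░░
░░░░░░░░░░░
░░░░░░░░░░░

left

░░░░░░░░░░░
░░░■■■■■■■░
░░░■■■■■■■░
░░░■······░
░░░·······░
░░░■·◆····░
░░░■■■■■■■░
░░░■■■■■■■░
░░░░░░░░░░░
░░░░░░░░░░░
░░░░░░░░░░░

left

░░░░░░░░░░░
░░░░■■■■■■■
░░░░■■■■■■■
░░░·■······
░░░········
░░░·■◆·····
░░░■■■■■■■■
░░░■■■■■■■■
░░░░░░░░░░░
░░░░░░░░░░░
░░░░░░░░░░░

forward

░░░░░░░░░░░
░░░░░░░░░░░
░░░░■■■■■■■
░░░·■■■■■■■
░░░·■······
░░░··◆·····
░░░·■······
░░░■■■■■■■■
░░░■■■■■■■■
░░░░░░░░░░░
░░░░░░░░░░░

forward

░░░░░░░░░░░
░░░░░░░░░░░
░░░░░░░░░░░
░░░■■■■■■■■
░░░·■■■■■■■
░░░·■◆·····
░░░········
░░░·■······
░░░■■■■■■■■
░░░■■■■■■■■
░░░░░░░░░░░

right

░░░░░░░░░░░
░░░░░░░░░░░
░░░░░░░░░░░
░░■■■■■■■■░
░░·■■■■■■■░
░░·■·◆····░
░░········░
░░·■······░
░░■■■■■■■■░
░░■■■■■■■■░
░░░░░░░░░░░

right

░░░░░░░░░░░
░░░░░░░░░░░
░░░░░░░░░░░
░■■■■■■■■░░
░·■■■■■■■░░
░·■··◆···░░
░········░░
░·■······░░
░■■■■■■■■░░
░■■■■■■■■░░
░░░░░░░░░░░

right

░░░░░░░░░░░
░░░░░░░░░░░
░░░░░░░░░░░
■■■■■■■■░░░
·■■■■■■■░░░
·■···◆··░░░
········░░░
·■······░░░
■■■■■■■■░░░
■■■■■■■■░░░
░░░░░░░░░░░

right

░░░░░░░░░░░
░░░░░░░░░░░
░░░░░░░░░░░
■■■■■■■■░░░
■■■■■■■■░░░
■····◆·■░░░
········░░░
■······■░░░
■■■■■■■░░░░
■■■■■■■░░░░
░░░░░░░░░░░

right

░░░░░░░░░░░
░░░░░░░░░░░
░░░░░░░░░░░
■■■■■■■■░░░
■■■■■■■■░░░
·····◆■■░░░
········░░░
······■■░░░
■■■■■■░░░░░
■■■■■■░░░░░
░░░░░░░░░░░

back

░░░░░░░░░░░
░░░░░░░░░░░
■■■■■■■■░░░
■■■■■■■■░░░
······■■░░░
·····◆··░░░
······■■░░░
■■■■■■■■░░░
■■■■■■░░░░░
░░░░░░░░░░░
░░░░░░░░░░░

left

░░░░░░░░░░░
░░░░░░░░░░░
■■■■■■■■■░░
■■■■■■■■■░░
■······■■░░
·····◆···░░
■······■■░░
■■■■■■■■■░░
■■■■■■■░░░░
░░░░░░░░░░░
░░░░░░░░░░░

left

░░░░░░░░░░░
░░░░░░░░░░░
■■■■■■■■■■░
·■■■■■■■■■░
·■······■■░
·····◆····░
·■······■■░
■■■■■■■■■■░
■■■■■■■■░░░
░░░░░░░░░░░
░░░░░░░░░░░

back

░░░░░░░░░░░
■■■■■■■■■■░
·■■■■■■■■■░
·■······■■░
··········░
·■···◆··■■░
■■■■■■■■■■░
■■■■■■■■░░░
░░░░░░░░░░░
░░░░░░░░░░░
░░░░░░░░░░░

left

░░░░░░░░░░░
░■■■■■■■■■■
░·■■■■■■■■■
░·■······■■
░··········
░·■··◆···■■
░■■■■■■■■■■
░■■■■■■■■░░
░░░░░░░░░░░
░░░░░░░░░░░
░░░░░░░░░░░

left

░░░░░░░░░░░
░░■■■■■■■■■
░░·■■■■■■■■
░░·■······■
░░·········
░░·■·◆····■
░░■■■■■■■■■
░░■■■■■■■■░
░░░░░░░░░░░
░░░░░░░░░░░
░░░░░░░░░░░

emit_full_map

■■■■■■■■■■
·■■■■■■■■■
·■······■■
··········
·■·◆····■■
■■■■■■■■■■
■■■■■■■■░░

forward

░░░░░░░░░░░
░░░░░░░░░░░
░░■■■■■■■■■
░░·■■■■■■■■
░░·■······■
░░···◆·····
░░·■······■
░░■■■■■■■■■
░░■■■■■■■■░
░░░░░░░░░░░
░░░░░░░░░░░

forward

░░░░░░░░░░░
░░░░░░░░░░░
░░░░░░░░░░░
░░■■■■■■■■■
░░·■■■■■■■■
░░·■·◆····■
░░·········
░░·■······■
░░■■■■■■■■■
░░■■■■■■■■░
░░░░░░░░░░░

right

░░░░░░░░░░░
░░░░░░░░░░░
░░░░░░░░░░░
░■■■■■■■■■■
░·■■■■■■■■■
░·■··◆···■■
░··········
░·■······■■
░■■■■■■■■■■
░■■■■■■■■░░
░░░░░░░░░░░

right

░░░░░░░░░░░
░░░░░░░░░░░
░░░░░░░░░░░
■■■■■■■■■■░
·■■■■■■■■■░
·■···◆··■■░
··········░
·■······■■░
■■■■■■■■■■░
■■■■■■■■░░░
░░░░░░░░░░░

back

░░░░░░░░░░░
░░░░░░░░░░░
■■■■■■■■■■░
·■■■■■■■■■░
·■······■■░
·····◆····░
·■······■■░
■■■■■■■■■■░
■■■■■■■■░░░
░░░░░░░░░░░
░░░░░░░░░░░

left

░░░░░░░░░░░
░░░░░░░░░░░
░■■■■■■■■■■
░·■■■■■■■■■
░·■······■■
░····◆·····
░·■······■■
░■■■■■■■■■■
░■■■■■■■■░░
░░░░░░░░░░░
░░░░░░░░░░░

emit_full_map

■■■■■■■■■■
·■■■■■■■■■
·■······■■
····◆·····
·■······■■
■■■■■■■■■■
■■■■■■■■░░
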